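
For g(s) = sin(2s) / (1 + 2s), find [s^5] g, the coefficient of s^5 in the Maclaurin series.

404/15

Expand each factor separately, then convolve coefficients.
[s^0] = 0;  [s^1] = 2;  [s^2] = -4;  [s^3] = 20/3;  [s^4] = -40/3;  [s^5] = 404/15.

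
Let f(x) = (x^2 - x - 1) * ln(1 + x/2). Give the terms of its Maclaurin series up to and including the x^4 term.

-29*x^4/192 + 7*x^3/12 - 3*x^2/8 - x/2

Multiply each power in the prefactor through the base expansion.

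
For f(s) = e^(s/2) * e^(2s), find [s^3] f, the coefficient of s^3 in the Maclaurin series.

125/48

Expand each factor separately, then convolve coefficients.
[s^0] = 1;  [s^1] = 5/2;  [s^2] = 25/8;  [s^3] = 125/48.
So c_3 = f′′′(0)/3! = 125/48.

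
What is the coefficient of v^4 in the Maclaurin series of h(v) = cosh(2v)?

2/3

Compute the successive derivatives at the expansion point and divide by k!.
h(0) = 1
h′(0) = 0
h′′(0) = 4
h′′′(0) = 0
h^(4)(0) = 16
Dividing each by k! gives the coefficients c_0, ..., c_4.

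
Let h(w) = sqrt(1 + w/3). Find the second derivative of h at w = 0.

-1/36

Differentiate repeatedly and evaluate at the center.
From the series, [w^2] h = -1/72; multiply by 2! = 2 to get -1/36.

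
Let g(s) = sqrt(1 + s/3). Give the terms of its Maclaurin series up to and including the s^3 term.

Use the known series and substitute for the argument.
[s^0] = 1;  [s^1] = 1/6;  [s^2] = -1/72;  [s^3] = 1/432.

s^3/432 - s^2/72 + s/6 + 1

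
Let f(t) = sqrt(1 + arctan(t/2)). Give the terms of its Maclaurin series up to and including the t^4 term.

17*t^4/6144 - 5*t^3/384 - t^2/32 + t/4 + 1

Let u equal the inner series; expand the outer function in u and truncate.
f(0) = 1
f′(0) = 1/4
f′′(0) = -1/16
f′′′(0) = -5/64
f^(4)(0) = 17/256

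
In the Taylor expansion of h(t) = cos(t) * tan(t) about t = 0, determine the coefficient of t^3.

Write out both Maclaurin series and multiply, keeping only the needed powers.
[t^0] = 0;  [t^1] = 1;  [t^2] = 0;  [t^3] = -1/6.
So c_3 = h′′′(0)/3! = -1/6.

-1/6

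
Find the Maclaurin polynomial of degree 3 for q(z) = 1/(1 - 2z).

8*z^3 + 4*z^2 + 2*z + 1

[z^0] = 1;  [z^1] = 2;  [z^2] = 4;  [z^3] = 8.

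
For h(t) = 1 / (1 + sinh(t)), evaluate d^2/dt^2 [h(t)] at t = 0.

Write 1/(1+u) = 1 - u + u^2 - u^3 + ... and substitute the series for u.
The coefficient of t^2 in the expansion is 1, so h′′(0) = 2! * (1) = 2.

2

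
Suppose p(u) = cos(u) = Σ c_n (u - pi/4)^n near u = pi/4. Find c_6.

p(pi/4) = sqrt(2)/2
p′(pi/4) = -sqrt(2)/2
p′′(pi/4) = -sqrt(2)/2
p′′′(pi/4) = sqrt(2)/2
p^(4)(pi/4) = sqrt(2)/2
p^(5)(pi/4) = -sqrt(2)/2
p^(6)(pi/4) = -sqrt(2)/2
Then c_k = p^(k)(pi/4)/k! gives each Taylor coefficient.

-sqrt(2)/1440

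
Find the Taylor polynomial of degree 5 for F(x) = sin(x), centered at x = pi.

Apply the Taylor formula c_k = f^(k)(a)/k!.

-(x - pi)^5/120 + (x - pi)^3/6 - (x - pi)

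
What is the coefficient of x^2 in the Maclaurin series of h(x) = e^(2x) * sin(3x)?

6

Expand each factor separately, then convolve coefficients.
h(0) = 0
h′(0) = 3
h′′(0) = 12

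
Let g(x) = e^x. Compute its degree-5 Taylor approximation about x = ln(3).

g(ln(3)) = 3
g′(ln(3)) = 3
g′′(ln(3)) = 3
g′′′(ln(3)) = 3
g^(4)(ln(3)) = 3
g^(5)(ln(3)) = 3

(x - ln(3))^5/40 + (x - ln(3))^4/8 + (x - ln(3))^3/2 + 3*(x - ln(3))^2/2 + 3*(x - ln(3)) + 3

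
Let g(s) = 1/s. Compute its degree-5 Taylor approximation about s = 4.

-(s - 4)^5/4096 + (s - 4)^4/1024 - (s - 4)^3/256 + (s - 4)^2/64 - (s - 4)/16 + 1/4

g(4) = 1/4
g′(4) = -1/16
g′′(4) = 1/32
g′′′(4) = -3/128
g^(4)(4) = 3/128
g^(5)(4) = -15/512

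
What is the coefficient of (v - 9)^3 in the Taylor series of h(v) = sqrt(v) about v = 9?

1/3888

Compute the successive derivatives at the expansion point and divide by k!.
h(9) = 3
h′(9) = 1/6
h′′(9) = -1/108
h′′′(9) = 1/648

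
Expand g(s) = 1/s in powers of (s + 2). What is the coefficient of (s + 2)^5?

g(-2) = -1/2
g′(-2) = -1/4
g′′(-2) = -1/4
g′′′(-2) = -3/8
g^(4)(-2) = -3/4
g^(5)(-2) = -15/8
Then c_k = g^(k)(-2)/k! gives each Taylor coefficient.

-1/64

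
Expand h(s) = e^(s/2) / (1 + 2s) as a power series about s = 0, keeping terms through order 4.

1595*s^4/128 - 299*s^3/48 + 25*s^2/8 - 3*s/2 + 1

Write out both Maclaurin series and multiply, keeping only the needed powers.
h(0) = 1
h′(0) = -3/2
h′′(0) = 25/4
h′′′(0) = -299/8
h^(4)(0) = 6*2^(315/331)*3^(274/331)*5^(266/331)*7^(178/331)
The Taylor polynomial is Σ h^(k)(0)/k! · s^k.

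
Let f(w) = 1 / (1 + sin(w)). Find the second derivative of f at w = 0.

2

Write 1/(1+u) = 1 - u + u^2 - u^3 + ... and substitute the series for u.
The coefficient of w^2 in the expansion is 1, so f′′(0) = 2! * (1) = 2.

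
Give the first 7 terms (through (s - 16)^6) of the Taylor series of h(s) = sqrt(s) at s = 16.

-21*(s - 16)^6/4294967296 + 7*(s - 16)^5/67108864 - 5*(s - 16)^4/2097152 + (s - 16)^3/16384 - (s - 16)^2/512 + (s - 16)/8 + 4

Compute the successive derivatives at the expansion point and divide by k!.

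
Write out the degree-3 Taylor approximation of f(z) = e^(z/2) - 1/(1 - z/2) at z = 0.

Expand each term separately and add.

-5*z^3/48 - z^2/8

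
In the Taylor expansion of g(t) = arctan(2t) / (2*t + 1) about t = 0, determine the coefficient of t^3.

Multiply the numerator's expansion by the denominator's geometric series.
g(0) = 0
g′(0) = 2
g′′(0) = -8
g′′′(0) = 32
So c_3 = g′′′(0)/3! = 16/3.

16/3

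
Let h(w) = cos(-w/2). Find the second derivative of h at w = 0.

The coefficient of w^2 in the expansion is -1/8, so h′′(0) = 2! * (-1/8) = -1/4.

-1/4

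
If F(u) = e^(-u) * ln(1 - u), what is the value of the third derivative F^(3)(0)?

-2

Take the Cauchy product of the two expansions.
From the series, [u^3] F = -1/3; multiply by 3! = 6 to get -2.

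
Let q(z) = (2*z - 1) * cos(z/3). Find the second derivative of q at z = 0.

Shift and add copies of the series according to the polynomial's terms.
The coefficient of z^2 in the expansion is 1/18, so q′′(0) = 2! * (1/18) = 1/9.

1/9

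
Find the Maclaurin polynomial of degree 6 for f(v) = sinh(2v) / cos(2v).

48*v^5/5 + 16*v^3/3 + 2*v

Invert the denominator's series and multiply.
f(0) = 0
f′(0) = 2
f′′(0) = 0
f′′′(0) = 32
f^(4)(0) = 0
f^(5)(0) = 1152
f^(6)(0) = 0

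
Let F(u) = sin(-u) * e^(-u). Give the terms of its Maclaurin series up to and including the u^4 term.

Take the Cauchy product of the two expansions.
F(0) = 0
F′(0) = -1
F′′(0) = 2
F′′′(0) = -2
F^(4)(0) = 0
The Taylor polynomial is Σ F^(k)(0)/k! · u^k.

-u^3/3 + u^2 - u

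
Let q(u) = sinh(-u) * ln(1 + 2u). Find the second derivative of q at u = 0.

Expand each factor separately, then convolve coefficients.
The coefficient of u^2 in the expansion is -2, so q′′(0) = 2! * (-2) = -4.

-4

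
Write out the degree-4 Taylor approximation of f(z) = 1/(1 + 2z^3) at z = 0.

f(0) = 1
f′(0) = 0
f′′(0) = 0
f′′′(0) = -12
f^(4)(0) = 0
The Taylor polynomial is Σ f^(k)(0)/k! · z^k.

1 - 2*z^3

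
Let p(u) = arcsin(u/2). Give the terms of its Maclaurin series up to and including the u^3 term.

u^3/48 + u/2

p(0) = 0
p′(0) = 1/2
p′′(0) = 0
p′′′(0) = 1/8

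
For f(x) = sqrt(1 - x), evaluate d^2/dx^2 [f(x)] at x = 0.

The coefficient of x^2 in the expansion is -1/8, so f′′(0) = 2! * (-1/8) = -1/4.

-1/4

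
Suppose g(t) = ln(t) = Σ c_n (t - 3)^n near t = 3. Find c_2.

Compute the successive derivatives at the expansion point and divide by k!.

-1/18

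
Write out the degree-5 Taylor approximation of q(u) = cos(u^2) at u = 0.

1 - u^4/2

Use the known series and substitute for the argument.
[u^0] = 1;  [u^1] = 0;  [u^2] = 0;  [u^3] = 0;  [u^4] = -1/2;  [u^5] = 0.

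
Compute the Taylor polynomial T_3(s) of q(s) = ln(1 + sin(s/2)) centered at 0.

Compose series: expand the inner function first, then feed it into the outer expansion.
[s^0] = 0;  [s^1] = 1/2;  [s^2] = -1/8;  [s^3] = 1/48.

s^3/48 - s^2/8 + s/2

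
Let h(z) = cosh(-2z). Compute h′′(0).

4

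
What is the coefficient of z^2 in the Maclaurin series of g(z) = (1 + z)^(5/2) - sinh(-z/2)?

15/8

Add the two expansions coefficient-wise.
g(0) = 1
g′(0) = 3
g′′(0) = 15/4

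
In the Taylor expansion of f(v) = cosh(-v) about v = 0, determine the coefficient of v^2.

1/2

f(0) = 1
f′(0) = 0
f′′(0) = 1
So c_2 = f′′(0)/2! = 1/2.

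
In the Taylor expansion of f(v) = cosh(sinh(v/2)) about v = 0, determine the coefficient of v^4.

Let u equal the inner series; expand the outer function in u and truncate.
[v^0] = 1;  [v^1] = 0;  [v^2] = 1/8;  [v^3] = 0;  [v^4] = 5/384.
So c_4 = f^(4)(0)/4! = 5/384.

5/384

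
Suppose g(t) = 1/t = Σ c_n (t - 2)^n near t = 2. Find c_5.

[(t - 2)^0] = 1/2;  [(t - 2)^1] = -1/4;  [(t - 2)^2] = 1/8;  [(t - 2)^3] = -1/16;  [(t - 2)^4] = 1/32;  [(t - 2)^5] = -1/64.

-1/64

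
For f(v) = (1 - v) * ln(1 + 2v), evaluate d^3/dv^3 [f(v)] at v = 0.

28

Multiply each power in the prefactor through the base expansion.
The coefficient of v^3 in the expansion is 14/3, so f′′′(0) = 3! * (14/3) = 28.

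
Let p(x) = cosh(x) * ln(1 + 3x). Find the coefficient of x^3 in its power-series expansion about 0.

Multiply the two series term by term and collect like powers.
p(0) = 0
p′(0) = 3
p′′(0) = -9
p′′′(0) = 63
Then c_k = p^(k)(0)/k! gives each Taylor coefficient.

21/2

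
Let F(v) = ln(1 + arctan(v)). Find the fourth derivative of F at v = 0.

Substitute the inner expansion into the outer series and collect powers.
From the series, [v^4] F = 1/12; multiply by 4! = 24 to get 2.

2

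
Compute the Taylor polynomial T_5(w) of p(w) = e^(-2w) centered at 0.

-4*w^5/15 + 2*w^4/3 - 4*w^3/3 + 2*w^2 - 2*w + 1

p(0) = 1
p′(0) = -2
p′′(0) = 4
p′′′(0) = -8
p^(4)(0) = 16
p^(5)(0) = -32
Then c_k = p^(k)(0)/k! gives each Taylor coefficient.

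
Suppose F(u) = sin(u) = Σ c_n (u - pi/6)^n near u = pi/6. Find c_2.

F(pi/6) = 1/2
F′(pi/6) = sqrt(3)/2
F′′(pi/6) = -1/2

-1/4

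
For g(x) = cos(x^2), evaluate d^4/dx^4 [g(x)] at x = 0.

-12

Use the known series and substitute for the argument.
The coefficient of x^4 in the expansion is -1/2, so g^(4)(0) = 4! * (-1/2) = -12.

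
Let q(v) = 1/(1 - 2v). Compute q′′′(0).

48

The coefficient of v^3 in the expansion is 8, so q′′′(0) = 3! * (8) = 48.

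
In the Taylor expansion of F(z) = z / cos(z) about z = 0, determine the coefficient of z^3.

Divide the numerator series by the denominator series (power-series long division).
F(0) = 0
F′(0) = 1
F′′(0) = 0
F′′′(0) = 3
So c_3 = F′′′(0)/3! = 1/2.

1/2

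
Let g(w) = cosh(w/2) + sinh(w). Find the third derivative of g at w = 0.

1

Expand each term separately and add.
From the series, [w^3] g = 1/6; multiply by 3! = 6 to get 1.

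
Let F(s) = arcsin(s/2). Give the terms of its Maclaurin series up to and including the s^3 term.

s^3/48 + s/2

Apply the Taylor formula c_k = f^(k)(a)/k!.
[s^0] = 0;  [s^1] = 1/2;  [s^2] = 0;  [s^3] = 1/48.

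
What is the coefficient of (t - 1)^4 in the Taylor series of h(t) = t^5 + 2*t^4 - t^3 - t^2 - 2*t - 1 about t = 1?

[(t - 1)^0] = -2;  [(t - 1)^1] = 6;  [(t - 1)^2] = 18;  [(t - 1)^3] = 17;  [(t - 1)^4] = 7.

7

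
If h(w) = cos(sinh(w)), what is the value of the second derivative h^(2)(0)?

Compose series: expand the inner function first, then feed it into the outer expansion.
From the series, [w^2] h = -1/2; multiply by 2! = 2 to get -1.

-1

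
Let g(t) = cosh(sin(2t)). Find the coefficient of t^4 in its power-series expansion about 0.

Substitute the inner expansion into the outer series and collect powers.
g(0) = 1
g′(0) = 0
g′′(0) = 4
g′′′(0) = 0
g^(4)(0) = -48
So c_4 = g^(4)(0)/4! = -2.

-2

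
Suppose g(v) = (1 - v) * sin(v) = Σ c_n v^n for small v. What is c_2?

Multiply each power in the prefactor through the base expansion.

-1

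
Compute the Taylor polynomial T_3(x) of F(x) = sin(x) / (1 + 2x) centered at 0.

Multiply the two series term by term and collect like powers.
F(0) = 0
F′(0) = 1
F′′(0) = -4
F′′′(0) = 23
Then c_k = F^(k)(0)/k! gives each Taylor coefficient.

23*x^3/6 - 2*x^2 + x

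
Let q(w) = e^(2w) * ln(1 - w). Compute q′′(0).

Take the Cauchy product of the two expansions.
The coefficient of w^2 in the expansion is -5/2, so q′′(0) = 2! * (-5/2) = -5.

-5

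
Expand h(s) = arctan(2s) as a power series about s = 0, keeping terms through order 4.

h(0) = 0
h′(0) = 2
h′′(0) = 0
h′′′(0) = -16
h^(4)(0) = 0

-8*s^3/3 + 2*s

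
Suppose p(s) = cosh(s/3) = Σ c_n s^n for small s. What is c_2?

1/18

Differentiate repeatedly and evaluate at the center.
p(0) = 1
p′(0) = 0
p′′(0) = 1/9
So c_2 = p′′(0)/2! = 1/18.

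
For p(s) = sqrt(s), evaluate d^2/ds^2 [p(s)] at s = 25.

The coefficient of (s - 25)^2 in the expansion is -1/1000, so p′′(25) = 2! * (-1/1000) = -1/500.

-1/500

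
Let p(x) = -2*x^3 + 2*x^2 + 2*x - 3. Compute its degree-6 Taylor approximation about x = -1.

-2*(x + 1)^3 + 8*(x + 1)^2 - 8*(x + 1) - 1

Use the known series and substitute for the argument.
p(-1) = -1
p′(-1) = -8
p′′(-1) = 16
p′′′(-1) = -12
p^(4)(-1) = 0
p^(5)(-1) = 0
p^(6)(-1) = 0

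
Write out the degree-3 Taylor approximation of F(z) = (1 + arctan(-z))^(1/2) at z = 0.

5*z^3/48 - z^2/8 - z/2 + 1

Compose series: expand the inner function first, then feed it into the outer expansion.
F(0) = 1
F′(0) = -1/2
F′′(0) = -1/4
F′′′(0) = 5/8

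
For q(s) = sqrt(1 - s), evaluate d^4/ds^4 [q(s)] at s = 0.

-15/16

Differentiate repeatedly and evaluate at the center.
The coefficient of s^4 in the expansion is -5/128, so q^(4)(0) = 4! * (-5/128) = -15/16.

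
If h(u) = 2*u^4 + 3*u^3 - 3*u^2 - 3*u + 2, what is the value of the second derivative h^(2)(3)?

Use the known series and substitute for the argument.
The coefficient of (u - 3)^2 in the expansion is 132, so h′′(3) = 2! * (132) = 264.

264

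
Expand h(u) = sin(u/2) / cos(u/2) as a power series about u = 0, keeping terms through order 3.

u^3/24 + u/2

Invert the denominator's series and multiply.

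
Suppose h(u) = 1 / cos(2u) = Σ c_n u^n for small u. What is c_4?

10/3

Write the quotient as an unknown series and match coefficients against numerator = denominator · series.
h(0) = 1
h′(0) = 0
h′′(0) = 4
h′′′(0) = 0
h^(4)(0) = 80
The Taylor polynomial is Σ h^(k)(0)/k! · u^k.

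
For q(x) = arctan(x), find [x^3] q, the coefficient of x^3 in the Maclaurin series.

Use the known series and substitute for the argument.
So c_3 = q′′′(0)/3! = -1/3.

-1/3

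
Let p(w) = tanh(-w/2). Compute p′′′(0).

1/4

From the series, [w^3] p = 1/24; multiply by 3! = 6 to get 1/4.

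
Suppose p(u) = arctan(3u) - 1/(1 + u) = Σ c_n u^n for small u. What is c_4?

-1

Expand each term separately and add.
p(0) = -1
p′(0) = 4
p′′(0) = -2
p′′′(0) = -48
p^(4)(0) = -24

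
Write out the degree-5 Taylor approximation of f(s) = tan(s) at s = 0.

f(0) = 0
f′(0) = 1
f′′(0) = 0
f′′′(0) = 2
f^(4)(0) = 0
f^(5)(0) = 16
Dividing each by k! gives the coefficients c_0, ..., c_5.

2*s^5/15 + s^3/3 + s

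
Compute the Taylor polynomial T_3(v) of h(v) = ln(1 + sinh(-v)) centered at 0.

-v^3/2 - v^2/2 - v

Substitute the inner expansion into the outer series and collect powers.
h(0) = 0
h′(0) = -1
h′′(0) = -1
h′′′(0) = -3
Dividing each by k! gives the coefficients c_0, ..., c_3.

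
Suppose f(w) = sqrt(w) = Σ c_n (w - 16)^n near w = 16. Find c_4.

Differentiate repeatedly and evaluate at the center.
[(w - 16)^0] = 4;  [(w - 16)^1] = 1/8;  [(w - 16)^2] = -1/512;  [(w - 16)^3] = 1/16384;  [(w - 16)^4] = -5/2097152.

-5/2097152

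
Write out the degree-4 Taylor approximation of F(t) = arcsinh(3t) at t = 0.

-9*t^3/2 + 3*t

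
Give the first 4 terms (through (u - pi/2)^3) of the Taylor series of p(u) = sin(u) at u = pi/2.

1 - (u - pi/2)^2/2

p(pi/2) = 1
p′(pi/2) = 0
p′′(pi/2) = -1
p′′′(pi/2) = 0
Then c_k = p^(k)(pi/2)/k! gives each Taylor coefficient.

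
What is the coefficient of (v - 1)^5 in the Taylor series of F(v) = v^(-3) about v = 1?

-21

Differentiate repeatedly and evaluate at the center.
F(1) = 1
F′(1) = -3
F′′(1) = 12
F′′′(1) = -60
F^(4)(1) = 360
F^(5)(1) = -2520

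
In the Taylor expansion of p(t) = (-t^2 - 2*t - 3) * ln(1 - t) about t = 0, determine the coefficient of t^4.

Distribute the polynomial across the series and collect like powers.
So c_4 = p^(4)(0)/4! = 23/12.

23/12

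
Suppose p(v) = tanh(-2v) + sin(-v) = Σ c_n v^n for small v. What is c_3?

Add the two expansions coefficient-wise.
[v^0] = 0;  [v^1] = -3;  [v^2] = 0;  [v^3] = 17/6.

17/6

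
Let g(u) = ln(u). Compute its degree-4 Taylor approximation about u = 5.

-(u - 5)^4/2500 + (u - 5)^3/375 - (u - 5)^2/50 + (u - 5)/5 + ln(5)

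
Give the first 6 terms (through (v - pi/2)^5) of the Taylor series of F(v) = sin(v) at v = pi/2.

[(v - pi/2)^0] = 1;  [(v - pi/2)^1] = 0;  [(v - pi/2)^2] = -1/2;  [(v - pi/2)^3] = 0;  [(v - pi/2)^4] = 1/24;  [(v - pi/2)^5] = 0.

(v - pi/2)^4/24 - (v - pi/2)^2/2 + 1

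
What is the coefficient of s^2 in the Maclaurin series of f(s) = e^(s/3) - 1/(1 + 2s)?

Add the two expansions coefficient-wise.
f(0) = 0
f′(0) = 7/3
f′′(0) = -71/9

-71/18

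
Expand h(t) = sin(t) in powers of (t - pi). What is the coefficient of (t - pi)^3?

1/6

h(pi) = 0
h′(pi) = -1
h′′(pi) = 0
h′′′(pi) = 1
So c_3 = h′′′(pi)/3! = 1/6.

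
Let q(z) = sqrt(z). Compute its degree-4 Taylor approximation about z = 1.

-5*(z - 1)^4/128 + (z - 1)^3/16 - (z - 1)^2/8 + (z - 1)/2 + 1

[(z - 1)^0] = 1;  [(z - 1)^1] = 1/2;  [(z - 1)^2] = -1/8;  [(z - 1)^3] = 1/16;  [(z - 1)^4] = -5/128.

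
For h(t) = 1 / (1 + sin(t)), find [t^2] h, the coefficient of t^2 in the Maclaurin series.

Use the geometric series for the reciprocal, then substitute.
[t^0] = 1;  [t^1] = -1;  [t^2] = 1.

1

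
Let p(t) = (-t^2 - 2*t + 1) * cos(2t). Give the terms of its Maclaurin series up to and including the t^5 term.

Multiply each power in the prefactor through the base expansion.
p(0) = 1
p′(0) = -2
p′′(0) = -6
p′′′(0) = 24
p^(4)(0) = 64
p^(5)(0) = -160

-4*t^5/3 + 8*t^4/3 + 4*t^3 - 3*t^2 - 2*t + 1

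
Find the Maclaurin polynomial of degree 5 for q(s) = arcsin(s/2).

Use the known series and substitute for the argument.
q(0) = 0
q′(0) = 1/2
q′′(0) = 0
q′′′(0) = 1/8
q^(4)(0) = 0
q^(5)(0) = 9/32
The Taylor polynomial is Σ q^(k)(0)/k! · s^k.

3*s^5/1280 + s^3/48 + s/2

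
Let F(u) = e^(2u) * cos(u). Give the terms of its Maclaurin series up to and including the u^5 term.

-19*u^5/60 - 7*u^4/24 + u^3/3 + 3*u^2/2 + 2*u + 1

Write out both Maclaurin series and multiply, keeping only the needed powers.
[u^0] = 1;  [u^1] = 2;  [u^2] = 3/2;  [u^3] = 1/3;  [u^4] = -7/24;  [u^5] = -19/60.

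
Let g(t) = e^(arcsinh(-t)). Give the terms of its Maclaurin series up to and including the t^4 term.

-t^4/8 + t^2/2 - t + 1

Let u equal the inner series; expand the outer function in u and truncate.
g(0) = 1
g′(0) = -1
g′′(0) = 1
g′′′(0) = 0
g^(4)(0) = -3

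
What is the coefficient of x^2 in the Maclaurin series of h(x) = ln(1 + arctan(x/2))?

Substitute the inner expansion into the outer series and collect powers.
h(0) = 0
h′(0) = 1/2
h′′(0) = -1/4

-1/8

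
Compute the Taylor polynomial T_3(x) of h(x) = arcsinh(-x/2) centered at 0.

x^3/48 - x/2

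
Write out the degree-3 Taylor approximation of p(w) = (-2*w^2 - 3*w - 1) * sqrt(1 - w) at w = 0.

23*w^3/16 - 3*w^2/8 - 5*w/2 - 1

Multiply each power in the prefactor through the base expansion.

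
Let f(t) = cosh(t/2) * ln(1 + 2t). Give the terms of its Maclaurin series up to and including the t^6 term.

Multiply the two series term by term and collect like powers.
f(0) = 0
f′(0) = 2
f′′(0) = -4
f′′′(0) = 35/2
f^(4)(0) = -102
f^(5)(0) = 6469/8
f^(6)(0) = -32175/4

-715*t^6/64 + 6469*t^5/960 - 17*t^4/4 + 35*t^3/12 - 2*t^2 + 2*t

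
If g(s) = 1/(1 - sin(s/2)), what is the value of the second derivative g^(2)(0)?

1/2

Plug the Maclaurin series of the inner function into that of the outer and collect terms.
The coefficient of s^2 in the expansion is 1/4, so g′′(0) = 2! * (1/4) = 1/2.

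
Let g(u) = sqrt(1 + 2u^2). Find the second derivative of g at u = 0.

2

Compute the successive derivatives at the expansion point and divide by k!.
From the series, [u^2] g = 1; multiply by 2! = 2 to get 2.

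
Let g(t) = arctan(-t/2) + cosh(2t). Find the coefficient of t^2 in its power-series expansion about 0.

Combine the two series term by term.
g(0) = 1
g′(0) = -1/2
g′′(0) = 4

2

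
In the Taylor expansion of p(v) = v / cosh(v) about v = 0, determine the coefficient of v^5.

Invert the denominator's series and multiply.
[v^0] = 0;  [v^1] = 1;  [v^2] = 0;  [v^3] = -1/2;  [v^4] = 0;  [v^5] = 5/24.

5/24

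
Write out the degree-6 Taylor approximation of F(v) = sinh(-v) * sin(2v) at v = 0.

-11*v^6/180 + v^4 - 2*v^2

Expand each factor separately, then convolve coefficients.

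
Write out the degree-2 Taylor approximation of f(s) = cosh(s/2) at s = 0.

Compute the successive derivatives at the expansion point and divide by k!.

s^2/8 + 1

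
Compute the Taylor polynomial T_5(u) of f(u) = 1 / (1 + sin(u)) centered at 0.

Use the geometric series for the reciprocal, then substitute.
f(0) = 1
f′(0) = -1
f′′(0) = 2
f′′′(0) = -5
f^(4)(0) = 16
f^(5)(0) = -61
Then c_k = f^(k)(0)/k! gives each Taylor coefficient.

-61*u^5/120 + 2*u^4/3 - 5*u^3/6 + u^2 - u + 1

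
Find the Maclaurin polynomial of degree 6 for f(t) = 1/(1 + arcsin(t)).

83*t^6/45 - 63*t^5/40 + 4*t^4/3 - 7*t^3/6 + t^2 - t + 1

Compose series: expand the inner function first, then feed it into the outer expansion.
[t^0] = 1;  [t^1] = -1;  [t^2] = 1;  [t^3] = -7/6;  [t^4] = 4/3;  [t^5] = -63/40;  [t^6] = 83/45.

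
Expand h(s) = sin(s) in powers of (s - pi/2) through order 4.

(s - pi/2)^4/24 - (s - pi/2)^2/2 + 1

[(s - pi/2)^0] = 1;  [(s - pi/2)^1] = 0;  [(s - pi/2)^2] = -1/2;  [(s - pi/2)^3] = 0;  [(s - pi/2)^4] = 1/24.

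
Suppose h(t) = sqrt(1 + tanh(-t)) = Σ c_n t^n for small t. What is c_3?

5/48

Compose series: expand the inner function first, then feed it into the outer expansion.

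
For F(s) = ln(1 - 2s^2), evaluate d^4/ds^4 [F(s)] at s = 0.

-48

From the series, [s^4] F = -2; multiply by 4! = 24 to get -48.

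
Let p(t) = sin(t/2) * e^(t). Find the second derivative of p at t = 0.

1

Multiply the two series term by term and collect like powers.
From the series, [t^2] p = 1/2; multiply by 2! = 2 to get 1.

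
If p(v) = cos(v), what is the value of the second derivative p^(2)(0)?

-1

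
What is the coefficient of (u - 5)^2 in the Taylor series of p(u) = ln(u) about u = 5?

Compute the successive derivatives at the expansion point and divide by k!.
[(u - 5)^0] = ln(5);  [(u - 5)^1] = 1/5;  [(u - 5)^2] = -1/50.

-1/50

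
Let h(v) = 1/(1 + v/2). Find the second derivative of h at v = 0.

Use the known series and substitute for the argument.
The coefficient of v^2 in the expansion is 1/4, so h′′(0) = 2! * (1/4) = 1/2.

1/2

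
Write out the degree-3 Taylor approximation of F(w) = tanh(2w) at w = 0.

F(0) = 0
F′(0) = 2
F′′(0) = 0
F′′′(0) = -16
The Taylor polynomial is Σ F^(k)(0)/k! · w^k.

-8*w^3/3 + 2*w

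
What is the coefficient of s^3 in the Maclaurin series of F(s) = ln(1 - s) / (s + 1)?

-5/6

Expand 1/(denominator) as a geometric series and multiply by the numerator's series.
F(0) = 0
F′(0) = -1
F′′(0) = 1
F′′′(0) = -5
The Taylor polynomial is Σ F^(k)(0)/k! · s^k.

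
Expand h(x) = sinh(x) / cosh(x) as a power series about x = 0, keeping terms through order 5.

Divide the numerator series by the denominator series (power-series long division).
[x^0] = 0;  [x^1] = 1;  [x^2] = 0;  [x^3] = -1/3;  [x^4] = 0;  [x^5] = 2/15.

2*x^5/15 - x^3/3 + x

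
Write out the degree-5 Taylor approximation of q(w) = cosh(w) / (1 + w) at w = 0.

-37*w^5/24 + 37*w^4/24 - 3*w^3/2 + 3*w^2/2 - w + 1

Take the Cauchy product of the two expansions.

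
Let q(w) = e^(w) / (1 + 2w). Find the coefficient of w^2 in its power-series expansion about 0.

Expand each factor separately, then convolve coefficients.
q(0) = 1
q′(0) = -1
q′′(0) = 5

5/2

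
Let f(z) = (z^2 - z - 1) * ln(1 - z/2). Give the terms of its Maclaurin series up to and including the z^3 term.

-z^3/3 + 5*z^2/8 + z/2

Shift and add copies of the series according to the polynomial's terms.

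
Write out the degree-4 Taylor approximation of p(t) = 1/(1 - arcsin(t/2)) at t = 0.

t^4/12 + 7*t^3/48 + t^2/4 + t/2 + 1

Compose series: expand the inner function first, then feed it into the outer expansion.
[t^0] = 1;  [t^1] = 1/2;  [t^2] = 1/4;  [t^3] = 7/48;  [t^4] = 1/12.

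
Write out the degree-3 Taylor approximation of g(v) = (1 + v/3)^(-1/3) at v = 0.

[v^0] = 1;  [v^1] = -1/9;  [v^2] = 2/81;  [v^3] = -14/2187.

-14*v^3/2187 + 2*v^2/81 - v/9 + 1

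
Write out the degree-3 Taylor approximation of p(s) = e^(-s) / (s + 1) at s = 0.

-8*s^3/3 + 5*s^2/2 - 2*s + 1

Use 1/(1 - r) = Σ r^k on the denominator, then take the Cauchy product.
[s^0] = 1;  [s^1] = -2;  [s^2] = 5/2;  [s^3] = -8/3.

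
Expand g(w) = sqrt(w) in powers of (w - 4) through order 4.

-5*(w - 4)^4/16384 + (w - 4)^3/512 - (w - 4)^2/64 + (w - 4)/4 + 2

g(4) = 2
g′(4) = 1/4
g′′(4) = -1/32
g′′′(4) = 3/256
g^(4)(4) = -15/2048
The Taylor polynomial is Σ g^(k)(4)/k! · (w - 4)^k.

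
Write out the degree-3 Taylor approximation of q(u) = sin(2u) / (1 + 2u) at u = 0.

Multiply the two series term by term and collect like powers.

20*u^3/3 - 4*u^2 + 2*u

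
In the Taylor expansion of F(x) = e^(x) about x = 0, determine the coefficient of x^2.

1/2

F(0) = 1
F′(0) = 1
F′′(0) = 1
Then c_k = F^(k)(0)/k! gives each Taylor coefficient.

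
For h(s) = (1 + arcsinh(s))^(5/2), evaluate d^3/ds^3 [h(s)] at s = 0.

-5/8

Plug the Maclaurin series of the inner function into that of the outer and collect terms.
The coefficient of s^3 in the expansion is -5/48, so h′′′(0) = 3! * (-5/48) = -5/8.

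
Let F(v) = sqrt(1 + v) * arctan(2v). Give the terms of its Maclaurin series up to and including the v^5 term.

Expand each factor separately, then convolve coefficients.
[v^0] = 0;  [v^1] = 2;  [v^2] = 1;  [v^3] = -35/12;  [v^4] = -29/24;  [v^5] = 6389/960.

6389*v^5/960 - 29*v^4/24 - 35*v^3/12 + v^2 + 2*v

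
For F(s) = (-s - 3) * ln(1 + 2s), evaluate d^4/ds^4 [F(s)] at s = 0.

Distribute the polynomial across the series and collect like powers.
From the series, [s^4] F = 28/3; multiply by 4! = 24 to get 224.

224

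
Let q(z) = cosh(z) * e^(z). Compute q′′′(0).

4

Multiply the two series term by term and collect like powers.
The coefficient of z^3 in the expansion is 2/3, so q′′′(0) = 3! * (2/3) = 4.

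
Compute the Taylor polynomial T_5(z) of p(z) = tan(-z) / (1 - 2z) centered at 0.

-262*z^5/15 - 26*z^4/3 - 13*z^3/3 - 2*z^2 - z

Take the Cauchy product of the two expansions.
p(0) = 0
p′(0) = -1
p′′(0) = -4
p′′′(0) = -26
p^(4)(0) = -208
p^(5)(0) = -2096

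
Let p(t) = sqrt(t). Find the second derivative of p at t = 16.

-1/256

From the series, [(t - 16)^2] p = -1/512; multiply by 2! = 2 to get -1/256.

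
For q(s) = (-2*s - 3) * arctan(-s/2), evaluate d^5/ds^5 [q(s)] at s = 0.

Shift and add copies of the series according to the polynomial's terms.
From the series, [s^5] q = 3/160; multiply by 5! = 120 to get 9/4.

9/4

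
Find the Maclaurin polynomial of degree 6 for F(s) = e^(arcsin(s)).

Let u equal the inner series; expand the outer function in u and truncate.

17*s^6/144 + s^5/6 + 5*s^4/24 + s^3/3 + s^2/2 + s + 1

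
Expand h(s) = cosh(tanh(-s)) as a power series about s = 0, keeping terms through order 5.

-7*s^4/24 + s^2/2 + 1

Let u equal the inner series; expand the outer function in u and truncate.
[s^0] = 1;  [s^1] = 0;  [s^2] = 1/2;  [s^3] = 0;  [s^4] = -7/24;  [s^5] = 0.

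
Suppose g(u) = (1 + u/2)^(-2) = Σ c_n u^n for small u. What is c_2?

3/4

g(0) = 1
g′(0) = -1
g′′(0) = 3/2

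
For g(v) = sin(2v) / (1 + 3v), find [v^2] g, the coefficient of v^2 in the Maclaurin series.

Take the Cauchy product of the two expansions.
[v^0] = 0;  [v^1] = 2;  [v^2] = -6.

-6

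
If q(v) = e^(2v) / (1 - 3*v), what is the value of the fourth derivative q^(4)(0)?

3784

Multiply the numerator's expansion by the denominator's geometric series.
From the series, [v^4] q = 473/3; multiply by 4! = 24 to get 3784.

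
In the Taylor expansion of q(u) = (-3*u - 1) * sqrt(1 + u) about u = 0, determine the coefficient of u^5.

23/256

Distribute the polynomial across the series and collect like powers.
q(0) = -1
q′(0) = -7/2
q′′(0) = -11/4
q′′′(0) = 15/8
q^(4)(0) = -57/16
q^(5)(0) = 345/32
So c_5 = q^(5)(0)/5! = 23/256.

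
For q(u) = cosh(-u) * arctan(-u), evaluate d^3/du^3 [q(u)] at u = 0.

Write out both Maclaurin series and multiply, keeping only the needed powers.
The coefficient of u^3 in the expansion is -1/6, so q′′′(0) = 3! * (-1/6) = -1.

-1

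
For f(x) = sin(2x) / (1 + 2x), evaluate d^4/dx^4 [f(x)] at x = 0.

-320

Take the Cauchy product of the two expansions.
From the series, [x^4] f = -40/3; multiply by 4! = 24 to get -320.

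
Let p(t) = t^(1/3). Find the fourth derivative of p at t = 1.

-80/81

Compute the successive derivatives at the expansion point and divide by k!.
The coefficient of (t - 1)^4 in the expansion is -10/243, so p^(4)(1) = 4! * (-10/243) = -80/81.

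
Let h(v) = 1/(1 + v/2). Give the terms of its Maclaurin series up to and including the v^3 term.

Apply the Taylor formula c_k = f^(k)(a)/k!.
h(0) = 1
h′(0) = -1/2
h′′(0) = 1/2
h′′′(0) = -3/4

-v^3/8 + v^2/4 - v/2 + 1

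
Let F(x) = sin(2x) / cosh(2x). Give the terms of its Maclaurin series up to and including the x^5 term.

48*x^5/5 - 16*x^3/3 + 2*x

Divide the numerator series by the denominator series (power-series long division).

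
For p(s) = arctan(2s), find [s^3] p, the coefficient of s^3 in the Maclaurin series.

Compute the successive derivatives at the expansion point and divide by k!.
So c_3 = p′′′(0)/3! = -8/3.

-8/3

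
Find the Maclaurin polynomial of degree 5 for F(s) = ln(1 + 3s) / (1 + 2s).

2091*s^5/10 - 321*s^4/4 + 30*s^3 - 21*s^2/2 + 3*s

Expand each factor separately, then convolve coefficients.
F(0) = 0
F′(0) = 3
F′′(0) = -21
F′′′(0) = 180
F^(4)(0) = -1926
F^(5)(0) = 25092
Dividing each by k! gives the coefficients c_0, ..., c_5.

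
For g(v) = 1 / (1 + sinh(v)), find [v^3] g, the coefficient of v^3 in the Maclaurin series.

Use the geometric series for the reciprocal, then substitute.

-7/6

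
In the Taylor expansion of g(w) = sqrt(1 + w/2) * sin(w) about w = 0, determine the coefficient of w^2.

Take the Cauchy product of the two expansions.
g(0) = 0
g′(0) = 1
g′′(0) = 1/2
Then c_k = g^(k)(0)/k! gives each Taylor coefficient.

1/4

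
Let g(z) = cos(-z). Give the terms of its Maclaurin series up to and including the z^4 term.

z^4/24 - z^2/2 + 1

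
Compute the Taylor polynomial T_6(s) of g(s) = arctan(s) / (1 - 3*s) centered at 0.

1173*s^6/5 + 391*s^5/5 + 26*s^4 + 26*s^3/3 + 3*s^2 + s

Multiply the numerator's expansion by the denominator's geometric series.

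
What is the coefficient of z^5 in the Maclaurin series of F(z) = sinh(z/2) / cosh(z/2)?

1/240

Invert the denominator's series and multiply.
F(0) = 0
F′(0) = 1/2
F′′(0) = 0
F′′′(0) = -1/4
F^(4)(0) = 0
F^(5)(0) = 1/2
Then c_k = F^(k)(0)/k! gives each Taylor coefficient.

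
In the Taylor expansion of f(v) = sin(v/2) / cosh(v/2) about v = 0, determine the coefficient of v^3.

-1/12

Invert the denominator's series and multiply.
f(0) = 0
f′(0) = 1/2
f′′(0) = 0
f′′′(0) = -1/2
So c_3 = f′′′(0)/3! = -1/12.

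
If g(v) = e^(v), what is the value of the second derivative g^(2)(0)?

1

The coefficient of v^2 in the expansion is 1/2, so g′′(0) = 2! * (1/2) = 1.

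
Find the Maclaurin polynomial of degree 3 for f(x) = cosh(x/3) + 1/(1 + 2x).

Combine the two series term by term.
f(0) = 2
f′(0) = -2
f′′(0) = 73/9
f′′′(0) = -48
Dividing each by k! gives the coefficients c_0, ..., c_3.

-8*x^3 + 73*x^2/18 - 2*x + 2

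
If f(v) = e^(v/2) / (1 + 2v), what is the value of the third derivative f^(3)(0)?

Write out both Maclaurin series and multiply, keeping only the needed powers.
The coefficient of v^3 in the expansion is -299/48, so f′′′(0) = 3! * (-299/48) = -299/8.

-299/8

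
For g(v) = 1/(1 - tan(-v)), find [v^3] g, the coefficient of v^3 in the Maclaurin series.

-4/3

Compose series: expand the inner function first, then feed it into the outer expansion.
[v^0] = 1;  [v^1] = -1;  [v^2] = 1;  [v^3] = -4/3.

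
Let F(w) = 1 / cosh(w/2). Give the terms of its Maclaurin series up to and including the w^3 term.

Write the quotient as an unknown series and match coefficients against numerator = denominator · series.
F(0) = 1
F′(0) = 0
F′′(0) = -1/4
F′′′(0) = 0

1 - w^2/8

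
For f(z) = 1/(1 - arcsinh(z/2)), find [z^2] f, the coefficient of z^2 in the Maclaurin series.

Substitute the inner expansion into the outer series and collect powers.
[z^0] = 1;  [z^1] = 1/2;  [z^2] = 1/4.

1/4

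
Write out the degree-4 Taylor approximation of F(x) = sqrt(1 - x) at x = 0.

[x^0] = 1;  [x^1] = -1/2;  [x^2] = -1/8;  [x^3] = -1/16;  [x^4] = -5/128.

-5*x^4/128 - x^3/16 - x^2/8 - x/2 + 1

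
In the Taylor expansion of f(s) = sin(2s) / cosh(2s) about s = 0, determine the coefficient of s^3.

-16/3

Invert the denominator's series and multiply.
f(0) = 0
f′(0) = 2
f′′(0) = 0
f′′′(0) = -32
So c_3 = f′′′(0)/3! = -16/3.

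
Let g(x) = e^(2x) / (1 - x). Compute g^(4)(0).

Write out both Maclaurin series and multiply, keeping only the needed powers.
The coefficient of x^4 in the expansion is 7, so g^(4)(0) = 4! * (7) = 168.

168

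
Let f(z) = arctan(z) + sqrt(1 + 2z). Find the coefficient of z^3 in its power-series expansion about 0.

1/6

Expand each term separately and add.
f(0) = 1
f′(0) = 2
f′′(0) = -1
f′′′(0) = 1
So c_3 = f′′′(0)/3! = 1/6.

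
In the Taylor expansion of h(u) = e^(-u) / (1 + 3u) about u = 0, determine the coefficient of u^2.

Take the Cauchy product of the two expansions.
h(0) = 1
h′(0) = -4
h′′(0) = 25
So c_2 = h′′(0)/2! = 25/2.

25/2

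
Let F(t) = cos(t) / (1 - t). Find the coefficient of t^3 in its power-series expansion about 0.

1/2

Write out both Maclaurin series and multiply, keeping only the needed powers.
So c_3 = F′′′(0)/3! = 1/2.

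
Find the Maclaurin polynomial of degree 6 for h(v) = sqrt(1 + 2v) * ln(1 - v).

Write out both Maclaurin series and multiply, keeping only the needed powers.

-233*v^6/240 + 11*v^5/120 - 5*v^4/6 - v^3/3 - 3*v^2/2 - v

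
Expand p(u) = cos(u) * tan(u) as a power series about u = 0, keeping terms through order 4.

Take the Cauchy product of the two expansions.
p(0) = 0
p′(0) = 1
p′′(0) = 0
p′′′(0) = -1
p^(4)(0) = 0

-u^3/6 + u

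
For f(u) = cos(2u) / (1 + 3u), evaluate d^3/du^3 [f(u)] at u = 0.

Expand each factor separately, then convolve coefficients.
The coefficient of u^3 in the expansion is -21, so f′′′(0) = 3! * (-21) = -126.

-126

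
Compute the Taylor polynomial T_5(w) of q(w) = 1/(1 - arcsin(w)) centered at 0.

63*w^5/40 + 4*w^4/3 + 7*w^3/6 + w^2 + w + 1

Let u equal the inner series; expand the outer function in u and truncate.
q(0) = 1
q′(0) = 1
q′′(0) = 2
q′′′(0) = 7
q^(4)(0) = 32
q^(5)(0) = 189
The Taylor polynomial is Σ q^(k)(0)/k! · w^k.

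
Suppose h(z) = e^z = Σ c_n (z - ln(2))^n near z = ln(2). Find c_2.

h(ln(2)) = 2
h′(ln(2)) = 2
h′′(ln(2)) = 2

1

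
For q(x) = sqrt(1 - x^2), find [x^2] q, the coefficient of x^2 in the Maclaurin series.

-1/2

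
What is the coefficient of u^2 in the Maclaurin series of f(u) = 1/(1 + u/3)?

1/9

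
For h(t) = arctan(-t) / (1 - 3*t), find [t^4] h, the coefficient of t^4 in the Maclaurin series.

-26

Use 1/(1 - r) = Σ r^k on the denominator, then take the Cauchy product.
[t^0] = 0;  [t^1] = -1;  [t^2] = -3;  [t^3] = -26/3;  [t^4] = -26.
So c_4 = h^(4)(0)/4! = -26.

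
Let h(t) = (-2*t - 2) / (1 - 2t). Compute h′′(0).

Shift and add copies of the series according to the polynomial's terms.
From the series, [t^2] h = -12; multiply by 2! = 2 to get -24.

-24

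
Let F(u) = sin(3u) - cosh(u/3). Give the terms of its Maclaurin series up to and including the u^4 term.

Expand each term separately and add.
[u^0] = -1;  [u^1] = 3;  [u^2] = -1/18;  [u^3] = -9/2;  [u^4] = -1/1944.

-u^4/1944 - 9*u^3/2 - u^2/18 + 3*u - 1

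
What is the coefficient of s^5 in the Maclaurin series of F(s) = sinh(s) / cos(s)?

3/10

Divide the numerator series by the denominator series (power-series long division).
[s^0] = 0;  [s^1] = 1;  [s^2] = 0;  [s^3] = 2/3;  [s^4] = 0;  [s^5] = 3/10.
So c_5 = F^(5)(0)/5! = 3/10.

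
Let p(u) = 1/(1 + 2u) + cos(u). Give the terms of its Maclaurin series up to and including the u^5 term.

Add the two expansions coefficient-wise.
p(0) = 2
p′(0) = -2
p′′(0) = 7
p′′′(0) = -48
p^(4)(0) = 385
p^(5)(0) = -3840

-32*u^5 + 385*u^4/24 - 8*u^3 + 7*u^2/2 - 2*u + 2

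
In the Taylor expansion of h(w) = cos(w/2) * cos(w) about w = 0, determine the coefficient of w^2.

-5/8

Expand each factor separately, then convolve coefficients.
[w^0] = 1;  [w^1] = 0;  [w^2] = -5/8.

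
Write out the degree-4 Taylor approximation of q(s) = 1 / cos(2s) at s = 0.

10*s^4/3 + 2*s^2 + 1

Divide the numerator series by the denominator series (power-series long division).
q(0) = 1
q′(0) = 0
q′′(0) = 4
q′′′(0) = 0
q^(4)(0) = 80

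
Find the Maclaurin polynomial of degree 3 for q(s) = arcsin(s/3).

s^3/162 + s/3

Differentiate repeatedly and evaluate at the center.
q(0) = 0
q′(0) = 1/3
q′′(0) = 0
q′′′(0) = 1/27
The Taylor polynomial is Σ q^(k)(0)/k! · s^k.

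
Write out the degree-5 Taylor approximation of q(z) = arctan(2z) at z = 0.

Differentiate repeatedly and evaluate at the center.
q(0) = 0
q′(0) = 2
q′′(0) = 0
q′′′(0) = -16
q^(4)(0) = 0
q^(5)(0) = 768
The Taylor polynomial is Σ q^(k)(0)/k! · z^k.

32*z^5/5 - 8*z^3/3 + 2*z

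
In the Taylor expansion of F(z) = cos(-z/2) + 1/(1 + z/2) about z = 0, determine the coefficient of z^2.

1/8

Expand each term separately and add.
F(0) = 2
F′(0) = -1/2
F′′(0) = 1/4
Dividing each by k! gives the coefficients c_0, ..., c_2.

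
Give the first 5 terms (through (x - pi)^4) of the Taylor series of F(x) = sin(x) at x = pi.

(x - pi)^3/6 - (x - pi)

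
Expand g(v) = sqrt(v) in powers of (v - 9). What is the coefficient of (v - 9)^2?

-1/216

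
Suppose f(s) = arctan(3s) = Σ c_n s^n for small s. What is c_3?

f(0) = 0
f′(0) = 3
f′′(0) = 0
f′′′(0) = -54

-9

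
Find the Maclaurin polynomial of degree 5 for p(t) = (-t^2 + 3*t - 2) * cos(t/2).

t^5/128 + 23*t^4/192 - 3*t^3/8 - 3*t^2/4 + 3*t - 2

Shift and add copies of the series according to the polynomial's terms.
p(0) = -2
p′(0) = 3
p′′(0) = -3/2
p′′′(0) = -9/4
p^(4)(0) = 23/8
p^(5)(0) = 15/16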